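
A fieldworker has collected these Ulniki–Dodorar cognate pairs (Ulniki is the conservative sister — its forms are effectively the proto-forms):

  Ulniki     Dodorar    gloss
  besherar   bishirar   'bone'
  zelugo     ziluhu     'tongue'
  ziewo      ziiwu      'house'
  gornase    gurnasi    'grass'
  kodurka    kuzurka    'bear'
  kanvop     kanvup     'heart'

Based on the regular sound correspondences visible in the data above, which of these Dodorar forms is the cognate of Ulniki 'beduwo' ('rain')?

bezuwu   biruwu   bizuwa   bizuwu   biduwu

besherar ~ bishirar, zelugo ~ ziluhu — Ulniki e corresponds to Dodorar i after a consonant, before a consonant other than r, m, n, p, b, f, v.
kodurka ~ kuzurka — Ulniki d corresponds to Dodorar z between vowels (before a back vowel).
zelugo ~ ziluhu, ziewo ~ ziiwu — Ulniki o corresponds to Dodorar u word-finally.
Applying these to Ulniki 'beduwo':
  beduwo → biduwo   (e→i after a consonant, before a consonant other than r, m, n, p, b, f, v)
  biduwo → bizuwo   (d→z between vowels (before a back vowel))
  bizuwo → bizuwu   (o→u word-finally)
So the Dodorar cognate is 'bizuwu'.

bizuwu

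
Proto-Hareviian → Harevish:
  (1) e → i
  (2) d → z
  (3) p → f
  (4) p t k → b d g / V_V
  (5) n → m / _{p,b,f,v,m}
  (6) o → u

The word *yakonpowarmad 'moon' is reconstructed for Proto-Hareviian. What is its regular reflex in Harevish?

Harevish: *yakonpowarmad
  yakonpowarmad (rule 1 does not apply)
  yakonpowarmad → yakonpowarmaz   [unconditioned shift]
  yakonpowarmaz → yakonfowarmaz   [unconditioned shift]
  yakonfowarmaz → yagonfowarmaz   [intervocalic voicing]
  yagonfowarmaz → yagomfowarmaz   [nasal place assimilation]
  yagomfowarmaz → yagumfuwarmaz   [vowel merger]
  giving Harevish yagumfuwarmaz.

yagumfuwarmaz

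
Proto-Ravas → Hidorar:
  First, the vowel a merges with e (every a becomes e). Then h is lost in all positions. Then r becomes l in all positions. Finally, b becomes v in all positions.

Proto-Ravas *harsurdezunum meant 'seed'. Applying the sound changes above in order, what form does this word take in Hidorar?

Hidorar: *harsurdezunum
  harsurdezunum → hersurdezunum   [vowel merger]
  hersurdezunum → ersurdezunum   [h-loss]
  ersurdezunum → elsuldezunum   [unconditioned shift]
  elsuldezunum (rule 4 does not apply)
  giving Hidorar elsuldezunum.

elsuldezunum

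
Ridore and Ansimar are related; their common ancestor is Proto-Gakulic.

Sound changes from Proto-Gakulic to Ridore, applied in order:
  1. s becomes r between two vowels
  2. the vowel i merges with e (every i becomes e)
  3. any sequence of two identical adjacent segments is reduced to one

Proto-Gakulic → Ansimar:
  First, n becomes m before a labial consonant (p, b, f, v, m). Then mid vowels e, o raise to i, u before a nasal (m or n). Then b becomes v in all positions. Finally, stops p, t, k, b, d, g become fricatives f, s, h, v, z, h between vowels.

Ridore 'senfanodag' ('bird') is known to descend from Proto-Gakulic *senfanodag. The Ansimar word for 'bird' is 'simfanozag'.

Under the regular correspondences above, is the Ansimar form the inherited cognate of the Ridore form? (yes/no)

Derive the expected Ansimar reflex of *senfanodag:
Ansimar: start from *senfanodag.
  rule 1 (nasal place assimilation): senfanodag → semfanodag
  rule 2 (pre-nasal raising): semfanodag → simfanodag
  rule 3: no change — simfanodag
  rule 4 (intervocalic lenition): simfanodag → simfanozag
  ⇒ Ansimar simfanozag
Ansimar 'simfanozag' matches the regular reflex exactly, so the pair is cognate.

yes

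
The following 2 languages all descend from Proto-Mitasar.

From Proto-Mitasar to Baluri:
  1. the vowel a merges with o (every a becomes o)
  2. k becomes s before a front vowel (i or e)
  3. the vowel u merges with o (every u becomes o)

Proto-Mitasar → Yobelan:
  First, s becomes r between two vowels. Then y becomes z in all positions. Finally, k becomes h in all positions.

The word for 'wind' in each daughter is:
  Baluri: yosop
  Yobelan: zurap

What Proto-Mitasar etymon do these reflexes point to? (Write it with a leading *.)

Position 4: Baluri has o, Yobelan has a. Yobelan preserves a here (none of its changes turn any other segment into a), so the proto-segment is *a.
Position 1: Baluri has y, Yobelan has z. Baluri preserves y here (none of its changes turn any other segment into y), so the proto-segment is *y.
Position 2: Baluri has o, Yobelan has u. Yobelan preserves u here (none of its changes turn any other segment into u), so the proto-segment is *u.
This points to *yusap. Verify forward in each daughter:
Baluri: *yusap
  yusap → yusop   [vowel merger]
  yusop (rule 2 does not apply)
  yusop → yosop   [vowel merger]
  giving Baluri yosop.
Yobelan: start from *yusap.
  rule 1 (rhotacism): yusap → yurap
  rule 2 (unconditioned shift): yurap → zurap
  rule 3: no change — zurap
  ⇒ Yobelan zurap
Only *yusap yields all of Baluri yosop, Yobelan zurap.

*yusap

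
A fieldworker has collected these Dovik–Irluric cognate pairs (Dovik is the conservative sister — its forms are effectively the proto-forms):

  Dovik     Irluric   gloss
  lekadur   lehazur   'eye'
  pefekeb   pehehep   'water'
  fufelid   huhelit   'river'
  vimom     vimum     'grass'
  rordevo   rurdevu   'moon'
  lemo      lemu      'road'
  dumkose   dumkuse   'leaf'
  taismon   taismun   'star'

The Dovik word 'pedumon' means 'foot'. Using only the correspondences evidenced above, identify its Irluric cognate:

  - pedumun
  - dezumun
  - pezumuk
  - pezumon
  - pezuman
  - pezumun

lekadur ~ lehazur — Dovik d corresponds to Irluric z between vowels (before a back vowel).
taismon ~ taismun — Dovik o corresponds to Irluric u after a consonant, before a nasal.
Applying these to Dovik 'pedumon':
  pedumon → pezumon   (d→z between vowels (before a back vowel))
  pezumon → pezumun   (o→u after a consonant, before a nasal)
So the Irluric cognate is 'pezumun'.

pezumun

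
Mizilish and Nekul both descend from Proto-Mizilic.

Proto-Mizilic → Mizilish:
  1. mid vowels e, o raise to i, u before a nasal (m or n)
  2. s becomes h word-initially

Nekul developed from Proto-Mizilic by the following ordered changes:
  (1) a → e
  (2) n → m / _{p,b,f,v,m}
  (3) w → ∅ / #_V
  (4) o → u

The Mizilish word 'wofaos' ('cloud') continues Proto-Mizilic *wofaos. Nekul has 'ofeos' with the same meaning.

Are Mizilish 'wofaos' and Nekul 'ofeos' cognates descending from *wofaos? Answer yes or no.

no

Derive the expected Nekul reflex of *wofaos:
Nekul: start from *wofaos.
  rule 1 (vowel merger): wofaos → wofeos
  rule 2: no change — wofeos
  rule 3 (glide loss): wofeos → ofeos
  rule 4 (vowel merger): ofeos → ufeus
  ⇒ Nekul ufeus
The regular Nekul reflex would be 'ufeus', but the attested form is 'ofeos'. The correspondence is irregular, so they are not cognates (the Nekul form has a different source).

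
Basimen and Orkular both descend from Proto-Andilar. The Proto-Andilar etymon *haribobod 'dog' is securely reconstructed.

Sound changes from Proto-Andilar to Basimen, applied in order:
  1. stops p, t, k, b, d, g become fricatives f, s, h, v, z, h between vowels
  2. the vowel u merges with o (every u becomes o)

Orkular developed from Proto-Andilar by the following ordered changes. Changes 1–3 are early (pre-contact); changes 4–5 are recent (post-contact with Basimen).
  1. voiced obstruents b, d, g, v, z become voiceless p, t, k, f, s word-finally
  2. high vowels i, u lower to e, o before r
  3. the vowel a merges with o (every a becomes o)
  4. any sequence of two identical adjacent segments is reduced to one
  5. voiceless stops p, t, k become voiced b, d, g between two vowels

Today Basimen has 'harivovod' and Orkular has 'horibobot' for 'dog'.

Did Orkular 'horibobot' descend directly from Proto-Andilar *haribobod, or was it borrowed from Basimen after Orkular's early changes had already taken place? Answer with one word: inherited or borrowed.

If inherited, *haribobod would pass through all of Orkular's changes:
Orkular: *haribobod > haribobot > horibobot  (by final devoicing, vowel merger)
If borrowed from Basimen 'harivovod' after the early changes, it would undergo only the recent ones:
  rule 4 (degemination): no change (harivovod)
  rule 5 (intervocalic voicing): no change (harivovod)
  ⇒ as a loan: harivovod
Orkular 'horibobot' matches the inherited outcome exactly, so it is an inherited cognate, not a loan.

inherited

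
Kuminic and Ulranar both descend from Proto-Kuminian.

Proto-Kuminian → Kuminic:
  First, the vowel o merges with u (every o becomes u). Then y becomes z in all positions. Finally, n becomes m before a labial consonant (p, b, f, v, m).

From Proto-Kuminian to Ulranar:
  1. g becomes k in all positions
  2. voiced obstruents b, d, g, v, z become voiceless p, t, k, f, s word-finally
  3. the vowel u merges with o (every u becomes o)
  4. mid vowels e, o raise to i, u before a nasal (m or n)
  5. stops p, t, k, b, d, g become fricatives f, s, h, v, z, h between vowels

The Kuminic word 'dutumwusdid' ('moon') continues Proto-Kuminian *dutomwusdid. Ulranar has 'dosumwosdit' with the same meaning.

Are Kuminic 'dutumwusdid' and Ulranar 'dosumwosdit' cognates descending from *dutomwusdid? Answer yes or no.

yes

Derive the expected Ulranar reflex of *dutomwusdid:
Ulranar: *dutomwusdid > dutomwusdit > dotomwosdit > dotumwosdit > dosumwosdit  (by final devoicing, vowel merger, pre-nasal raising, intervocalic lenition)
Ulranar 'dosumwosdit' matches the regular reflex exactly, so the pair is cognate.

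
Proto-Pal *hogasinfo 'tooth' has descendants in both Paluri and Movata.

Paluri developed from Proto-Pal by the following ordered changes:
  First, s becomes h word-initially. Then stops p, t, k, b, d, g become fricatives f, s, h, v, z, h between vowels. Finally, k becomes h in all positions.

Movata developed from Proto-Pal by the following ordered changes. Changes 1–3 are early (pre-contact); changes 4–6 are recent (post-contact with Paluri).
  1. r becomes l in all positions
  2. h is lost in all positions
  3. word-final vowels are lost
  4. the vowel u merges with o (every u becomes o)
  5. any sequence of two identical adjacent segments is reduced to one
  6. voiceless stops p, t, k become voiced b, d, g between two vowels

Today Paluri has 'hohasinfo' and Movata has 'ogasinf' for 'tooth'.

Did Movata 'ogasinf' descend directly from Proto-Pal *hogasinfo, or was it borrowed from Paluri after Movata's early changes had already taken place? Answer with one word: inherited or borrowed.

inherited

If inherited, *hogasinfo would pass through all of Movata's changes:
Movata: start from *hogasinfo.
  rule 1: no change — hogasinfo
  rule 2 (h-loss): hogasinfo → ogasinfo
  rule 3 (apocope): ogasinfo → ogasinf
  rule 4: no change — ogasinf
  rule 5: no change — ogasinf
  rule 6: no change — ogasinf
  ⇒ Movata ogasinf
If borrowed from Paluri 'hohasinfo' after the early changes, it would undergo only the recent ones:
  rule 4 (vowel merger): no change (hohasinfo)
  rule 5 (degemination): no change (hohasinfo)
  rule 6 (intervocalic voicing): no change (hohasinfo)
  ⇒ as a loan: hohasinfo
Movata 'ogasinf' matches the inherited outcome exactly, so it is an inherited cognate, not a loan.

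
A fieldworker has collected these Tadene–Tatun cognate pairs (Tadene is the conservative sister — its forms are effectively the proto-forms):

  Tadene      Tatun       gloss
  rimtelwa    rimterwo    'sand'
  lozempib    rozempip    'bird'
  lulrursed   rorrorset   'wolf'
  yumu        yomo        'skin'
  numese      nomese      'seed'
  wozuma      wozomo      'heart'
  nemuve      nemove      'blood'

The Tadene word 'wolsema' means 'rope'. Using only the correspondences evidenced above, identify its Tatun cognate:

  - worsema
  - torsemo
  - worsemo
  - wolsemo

rimtelwa ~ rimterwo — Tadene l corresponds to Tatun r after a vowel, before a consonant other than r, m, n, p, b, f, v.
rimtelwa ~ rimterwo, wozuma ~ wozomo — Tadene a corresponds to Tatun o word-finally.
Applying these to Tadene 'wolsema':
  wolsema → worsema   (l→r after a vowel, before a consonant other than r, m, n, p, b, f, v)
  worsema → worsemo   (a→o word-finally)
So the Tatun cognate is 'worsemo'.

worsemo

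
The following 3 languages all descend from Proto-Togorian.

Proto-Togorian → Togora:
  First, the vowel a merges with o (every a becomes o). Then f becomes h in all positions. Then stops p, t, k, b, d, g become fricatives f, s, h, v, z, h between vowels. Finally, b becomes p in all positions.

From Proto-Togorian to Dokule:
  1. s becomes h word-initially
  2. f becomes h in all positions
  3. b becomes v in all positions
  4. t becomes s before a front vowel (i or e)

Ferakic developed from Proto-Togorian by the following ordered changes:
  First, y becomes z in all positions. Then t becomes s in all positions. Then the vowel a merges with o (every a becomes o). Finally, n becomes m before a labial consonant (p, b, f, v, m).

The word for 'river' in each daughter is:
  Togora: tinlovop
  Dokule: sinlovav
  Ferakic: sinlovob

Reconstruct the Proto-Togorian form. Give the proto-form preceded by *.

Position 8: Togora has p, Dokule has v, Ferakic has b. Ferakic preserves b here (none of its changes turn any other segment into b), so the proto-segment is *b.
Position 1: Togora has t, Dokule has s, Ferakic has s. Togora preserves t here (none of its changes turn any other segment into t), so the proto-segment is *t.
Verify the candidate proto-form against each daughter:
Togora: start from *tinlovab.
  rule 1 (vowel merger): tinlovab → tinlovob
  rule 2: no change — tinlovob
  rule 3: no change — tinlovob
  rule 4 (unconditioned shift): tinlovob → tinlovop
  ⇒ Togora tinlovop
Dokule: start from *tinlovab.
  rule 1: no change — tinlovab
  rule 2: no change — tinlovab
  rule 3 (unconditioned shift): tinlovab → tinlovav
  rule 4 (palatalisation): tinlovav → sinlovav
  ⇒ Dokule sinlovav
Ferakic: start from *tinlovab.
  rule 1: no change — tinlovab
  rule 2 (unconditioned shift): tinlovab → sinlovab
  rule 3 (vowel merger): sinlovab → sinlovob
  rule 4: no change — sinlovob
  ⇒ Ferakic sinlovob
*tinlovab is the unique common source.

*tinlovab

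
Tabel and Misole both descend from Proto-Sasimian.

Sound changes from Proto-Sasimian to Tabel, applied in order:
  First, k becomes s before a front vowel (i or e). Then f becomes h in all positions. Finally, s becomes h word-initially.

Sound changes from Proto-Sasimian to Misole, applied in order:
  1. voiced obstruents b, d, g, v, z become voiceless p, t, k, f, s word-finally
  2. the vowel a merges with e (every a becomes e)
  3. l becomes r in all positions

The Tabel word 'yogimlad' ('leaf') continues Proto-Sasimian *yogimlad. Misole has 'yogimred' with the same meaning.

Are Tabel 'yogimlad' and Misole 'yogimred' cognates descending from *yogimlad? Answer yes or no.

Derive the expected Misole reflex of *yogimlad:
Misole: *yogimlad
  yogimlad → yogimlat   [final devoicing]
  yogimlat → yogimlet   [vowel merger]
  yogimlet → yogimret   [unconditioned shift]
  giving Misole yogimret.
The regular Misole reflex would be 'yogimret', but the attested form is 'yogimred'. The correspondence is irregular, so they are not cognates (the Misole form has a different source).

no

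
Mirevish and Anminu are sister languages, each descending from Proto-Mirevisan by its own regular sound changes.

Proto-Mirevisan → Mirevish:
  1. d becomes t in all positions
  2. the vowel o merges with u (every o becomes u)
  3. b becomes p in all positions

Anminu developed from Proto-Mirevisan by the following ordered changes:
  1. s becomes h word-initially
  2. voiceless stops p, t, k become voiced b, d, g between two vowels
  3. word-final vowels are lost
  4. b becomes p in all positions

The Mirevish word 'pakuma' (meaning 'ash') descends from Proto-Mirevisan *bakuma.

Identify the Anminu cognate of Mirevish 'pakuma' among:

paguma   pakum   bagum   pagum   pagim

Anminu: *bakuma
  bakuma (rule 1 does not apply)
  bakuma → baguma   [intervocalic voicing]
  baguma → bagum   [apocope]
  bagum → pagum   [unconditioned shift]
  giving Anminu pagum.
Only 'pagum' matches the regular Anminu development of *bakuma.

pagum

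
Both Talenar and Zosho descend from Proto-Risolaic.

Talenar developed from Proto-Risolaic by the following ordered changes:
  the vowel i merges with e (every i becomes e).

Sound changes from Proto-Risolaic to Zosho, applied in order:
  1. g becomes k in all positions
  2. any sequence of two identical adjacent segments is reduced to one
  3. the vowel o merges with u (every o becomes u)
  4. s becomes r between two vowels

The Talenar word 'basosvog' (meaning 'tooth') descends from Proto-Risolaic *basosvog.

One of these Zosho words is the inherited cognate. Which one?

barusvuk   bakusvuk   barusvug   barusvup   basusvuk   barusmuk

Zosho: *basosvog
  basosvog → basosvok   [unconditioned shift]
  basosvok (rule 2 does not apply)
  basosvok → basusvuk   [vowel merger]
  basusvuk → barusvuk   [rhotacism]
  giving Zosho barusvuk.
Among the options, 'barusvuk' alone shows every Zosho change applied in order.

barusvuk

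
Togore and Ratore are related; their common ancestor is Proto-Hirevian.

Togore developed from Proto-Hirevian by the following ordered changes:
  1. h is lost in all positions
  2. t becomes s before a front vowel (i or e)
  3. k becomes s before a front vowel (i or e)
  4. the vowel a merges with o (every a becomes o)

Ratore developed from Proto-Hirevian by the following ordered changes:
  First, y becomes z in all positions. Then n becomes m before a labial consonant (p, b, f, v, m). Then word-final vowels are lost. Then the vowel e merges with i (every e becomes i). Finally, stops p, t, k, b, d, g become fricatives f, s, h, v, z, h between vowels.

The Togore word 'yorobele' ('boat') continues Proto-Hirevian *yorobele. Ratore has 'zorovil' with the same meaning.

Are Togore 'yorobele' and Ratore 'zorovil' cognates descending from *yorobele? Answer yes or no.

Derive the expected Ratore reflex of *yorobele:
Ratore: start from *yorobele.
  rule 1 (unconditioned shift): yorobele → zorobele
  rule 2: no change — zorobele
  rule 3 (apocope): zorobele → zorobel
  rule 4 (vowel merger): zorobel → zorobil
  rule 5 (intervocalic lenition): zorobil → zorovil
  ⇒ Ratore zorovil
Ratore 'zorovil' matches the regular reflex exactly, so the pair is cognate.

yes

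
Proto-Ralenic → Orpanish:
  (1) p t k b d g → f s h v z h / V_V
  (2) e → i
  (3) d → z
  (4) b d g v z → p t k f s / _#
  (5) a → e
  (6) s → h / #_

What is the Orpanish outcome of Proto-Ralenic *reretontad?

ririsontes

Orpanish: *reretontad > reresontad > ririsontad > ririsontaz > ririsontas > ririsontes  (by intervocalic lenition, vowel merger, unconditioned shift, final devoicing, vowel merger)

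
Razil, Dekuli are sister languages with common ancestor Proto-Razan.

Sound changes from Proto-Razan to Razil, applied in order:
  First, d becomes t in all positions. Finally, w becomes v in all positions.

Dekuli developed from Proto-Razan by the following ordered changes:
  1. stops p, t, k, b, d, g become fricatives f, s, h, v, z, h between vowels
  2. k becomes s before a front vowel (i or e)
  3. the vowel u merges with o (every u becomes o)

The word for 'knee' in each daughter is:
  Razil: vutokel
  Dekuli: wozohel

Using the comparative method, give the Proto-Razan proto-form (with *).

Position 5: Razil has k, Dekuli has h. Razil preserves k here (none of its changes turn any other segment into k), so the proto-segment is *k.
Position 2: Razil has u, Dekuli has o. Razil preserves u here (none of its changes turn any other segment into u), so the proto-segment is *u.
Position 3: Razil has t, Dekuli has z. Taking the neighbouring segments as reconstructed: Razil t could go back to *t or *d; Dekuli z could go back to *d or *z — the one source consistent with every daughter is *d.
Continuing position by position gives *wudokel; check it forward:
Razil: start from *wudokel.
  rule 1 (unconditioned shift): wudokel → wutokel
  rule 2 (unconditioned shift): wutokel → vutokel
  ⇒ Razil vutokel
Dekuli: *wudokel
  wudokel → wuzohel   [intervocalic lenition]
  wuzohel (rule 2 does not apply)
  wuzohel → wozohel   [vowel merger]
  giving Dekuli wozohel.
Only *wudokel yields all of Razil vutokel, Dekuli wozohel.

*wudokel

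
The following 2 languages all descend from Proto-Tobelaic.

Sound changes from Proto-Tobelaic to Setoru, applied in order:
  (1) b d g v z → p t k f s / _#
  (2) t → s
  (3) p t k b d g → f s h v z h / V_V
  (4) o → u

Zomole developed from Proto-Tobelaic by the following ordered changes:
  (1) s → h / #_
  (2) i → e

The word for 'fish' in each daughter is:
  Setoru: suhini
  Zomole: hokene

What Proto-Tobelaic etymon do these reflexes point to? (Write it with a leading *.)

Position 1: Setoru has s, Zomole has h. Taking the neighbouring segments as reconstructed: Setoru s could go back to *t or *s; Zomole h could go back to *s or *h — the one source consistent with every daughter is *s.
Position 6: Setoru has i, Zomole has e. Setoru preserves i here (none of its changes turn any other segment into i), so the proto-segment is *i.
Position 2: Setoru has u, Zomole has o. Zomole preserves o here (none of its changes turn any other segment into o), so the proto-segment is *o.
Continuing position by position gives *sokini; check it forward:
Setoru: start from *sokini.
  rule 1: no change — sokini
  rule 2: no change — sokini
  rule 3 (intervocalic lenition): sokini → sohini
  rule 4 (vowel merger): sohini → suhini
  ⇒ Setoru suhini
Zomole: *sokini > hokini > hokene  (by debuccalisation, vowel merger)
Only *sokini yields all of Setoru suhini, Zomole hokene.

*sokini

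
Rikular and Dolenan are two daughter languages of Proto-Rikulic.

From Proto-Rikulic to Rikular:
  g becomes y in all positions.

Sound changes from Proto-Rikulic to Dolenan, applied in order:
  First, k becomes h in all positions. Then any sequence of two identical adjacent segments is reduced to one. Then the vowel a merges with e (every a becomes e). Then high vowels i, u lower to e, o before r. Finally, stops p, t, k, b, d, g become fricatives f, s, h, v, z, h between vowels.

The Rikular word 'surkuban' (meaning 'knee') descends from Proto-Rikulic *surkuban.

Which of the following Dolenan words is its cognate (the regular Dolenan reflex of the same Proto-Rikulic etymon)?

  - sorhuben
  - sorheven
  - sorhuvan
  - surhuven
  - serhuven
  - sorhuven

sorhuven

Dolenan: *surkuban
  surkuban → surhuban   [unconditioned shift]
  surhuban (rule 2 does not apply)
  surhuban → surhuben   [vowel merger]
  surhuben → sorhuben   [pre-rhotic lowering]
  sorhuben → sorhuven   [intervocalic lenition]
  giving Dolenan sorhuven.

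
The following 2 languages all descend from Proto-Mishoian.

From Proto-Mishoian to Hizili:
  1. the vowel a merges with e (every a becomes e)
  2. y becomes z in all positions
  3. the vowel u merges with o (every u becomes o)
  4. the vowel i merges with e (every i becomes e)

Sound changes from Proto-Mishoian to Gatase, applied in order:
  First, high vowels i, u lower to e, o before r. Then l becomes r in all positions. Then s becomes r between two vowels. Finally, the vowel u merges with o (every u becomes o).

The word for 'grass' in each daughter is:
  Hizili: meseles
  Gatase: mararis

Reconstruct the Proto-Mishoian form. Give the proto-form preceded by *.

*masalis

Position 6: Hizili has e, Gatase has i. Gatase preserves i here (none of its changes turn any other segment into i), so the proto-segment is *i.
Position 3: Hizili has s, Gatase has r. Hizili preserves s here (none of its changes turn any other segment into s), so the proto-segment is *s.
Continuing position by position gives *masalis; check it forward:
Hizili: *masalis
  masalis → meselis   [vowel merger]
  meselis (rule 2 does not apply)
  meselis (rule 3 does not apply)
  meselis → meseles   [vowel merger]
  giving Hizili meseles.
Gatase: *masalis > masaris > mararis  (by unconditioned shift, rhotacism)
*masalis is the unique common source.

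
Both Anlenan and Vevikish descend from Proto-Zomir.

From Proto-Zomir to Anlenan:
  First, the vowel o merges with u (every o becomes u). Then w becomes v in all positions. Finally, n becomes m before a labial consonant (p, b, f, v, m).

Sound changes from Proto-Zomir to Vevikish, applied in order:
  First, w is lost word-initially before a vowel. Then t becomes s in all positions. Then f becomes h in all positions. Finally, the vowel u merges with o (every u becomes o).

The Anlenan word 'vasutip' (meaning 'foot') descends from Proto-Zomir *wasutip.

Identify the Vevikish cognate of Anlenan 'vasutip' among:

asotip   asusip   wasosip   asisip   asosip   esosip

asosip

Vevikish: *wasutip > asutip > asusip > asosip  (by glide loss, unconditioned shift, vowel merger)
Among the options, 'asosip' alone shows every Vevikish change applied in order.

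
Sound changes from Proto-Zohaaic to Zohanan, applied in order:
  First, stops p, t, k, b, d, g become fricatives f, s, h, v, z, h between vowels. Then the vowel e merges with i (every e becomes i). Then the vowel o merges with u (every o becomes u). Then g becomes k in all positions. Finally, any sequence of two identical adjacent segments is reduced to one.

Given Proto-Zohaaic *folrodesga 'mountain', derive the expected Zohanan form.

fulruziska

Zohanan: *folrodesga > folrozesga > folrozisga > fulruzisga > fulruziska  (by intervocalic lenition, vowel merger, vowel merger, unconditioned shift)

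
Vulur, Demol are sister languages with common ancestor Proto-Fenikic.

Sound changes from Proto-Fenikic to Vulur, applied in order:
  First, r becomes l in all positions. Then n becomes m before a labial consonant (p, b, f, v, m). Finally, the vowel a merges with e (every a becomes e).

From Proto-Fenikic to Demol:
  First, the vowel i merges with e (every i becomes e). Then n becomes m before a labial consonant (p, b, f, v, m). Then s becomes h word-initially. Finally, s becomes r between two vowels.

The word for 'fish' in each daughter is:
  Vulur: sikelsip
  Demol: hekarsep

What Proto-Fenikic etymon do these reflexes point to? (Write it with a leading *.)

*sikarsip

Position 5: Vulur has l, Demol has r. Taking the neighbouring segments as reconstructed: Vulur l could go back to *l or *r; Demol r can only go back to *r — the one source consistent with every daughter is *r.
Position 7: Vulur has i, Demol has e. Vulur preserves i here (none of its changes turn any other segment into i), so the proto-segment is *i.
Position 1: Vulur has s, Demol has h. Vulur preserves s here (none of its changes turn any other segment into s), so the proto-segment is *s.
Continuing position by position gives *sikarsip; check it forward:
Vulur: start from *sikarsip.
  rule 1 (unconditioned shift): sikarsip → sikalsip
  rule 2: no change — sikalsip
  rule 3 (vowel merger): sikalsip → sikelsip
  ⇒ Vulur sikelsip
Demol: start from *sikarsip.
  rule 1 (vowel merger): sikarsip → sekarsep
  rule 2: no change — sekarsep
  rule 3 (debuccalisation): sekarsep → hekarsep
  rule 4: no change — hekarsep
  ⇒ Demol hekarsep
*sikarsip is the unique common source.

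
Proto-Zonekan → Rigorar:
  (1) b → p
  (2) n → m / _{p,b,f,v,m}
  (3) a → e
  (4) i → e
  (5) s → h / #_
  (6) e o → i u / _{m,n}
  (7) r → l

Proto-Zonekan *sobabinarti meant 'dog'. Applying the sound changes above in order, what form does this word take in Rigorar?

Rigorar: *sobabinarti > sopapinarti > sopepinerti > sopepenerte > hopepenerte > hopepinerte > hopepinelte  (by unconditioned shift, vowel merger, vowel merger, debuccalisation, pre-nasal raising, unconditioned shift)

hopepinelte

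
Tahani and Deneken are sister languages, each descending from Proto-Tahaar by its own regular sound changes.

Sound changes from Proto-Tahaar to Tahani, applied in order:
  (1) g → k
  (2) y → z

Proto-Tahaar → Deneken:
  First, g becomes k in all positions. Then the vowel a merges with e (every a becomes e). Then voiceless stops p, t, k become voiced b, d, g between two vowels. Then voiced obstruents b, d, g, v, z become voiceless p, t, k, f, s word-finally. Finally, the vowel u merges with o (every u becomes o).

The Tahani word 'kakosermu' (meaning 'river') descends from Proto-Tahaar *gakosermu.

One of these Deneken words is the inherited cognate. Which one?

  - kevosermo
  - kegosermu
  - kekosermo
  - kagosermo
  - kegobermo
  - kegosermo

Deneken: *gakosermu
  gakosermu → kakosermu   [unconditioned shift]
  kakosermu → kekosermu   [vowel merger]
  kekosermu → kegosermu   [intervocalic voicing]
  kegosermu (rule 4 does not apply)
  kegosermu → kegosermo   [vowel merger]
  giving Deneken kegosermo.

kegosermo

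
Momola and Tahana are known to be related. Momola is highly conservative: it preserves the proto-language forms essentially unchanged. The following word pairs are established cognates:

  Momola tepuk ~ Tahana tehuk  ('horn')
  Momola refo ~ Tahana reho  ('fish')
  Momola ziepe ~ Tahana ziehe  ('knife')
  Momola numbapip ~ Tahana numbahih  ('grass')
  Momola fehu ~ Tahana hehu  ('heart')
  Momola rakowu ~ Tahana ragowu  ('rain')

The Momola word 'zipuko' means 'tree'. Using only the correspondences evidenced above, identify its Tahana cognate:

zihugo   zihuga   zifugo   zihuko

zihugo

tepuk ~ tehuk — Momola p corresponds to Tahana h between vowels (before a back vowel).
rakowu ~ ragowu — Momola k corresponds to Tahana g between vowels (before a back vowel).
Applying these to Momola 'zipuko':
  zipuko → zihuko   (p→h between vowels (before a back vowel))
  zihuko → zihugo   (k→g between vowels (before a back vowel))
So the Tahana cognate is 'zihugo'.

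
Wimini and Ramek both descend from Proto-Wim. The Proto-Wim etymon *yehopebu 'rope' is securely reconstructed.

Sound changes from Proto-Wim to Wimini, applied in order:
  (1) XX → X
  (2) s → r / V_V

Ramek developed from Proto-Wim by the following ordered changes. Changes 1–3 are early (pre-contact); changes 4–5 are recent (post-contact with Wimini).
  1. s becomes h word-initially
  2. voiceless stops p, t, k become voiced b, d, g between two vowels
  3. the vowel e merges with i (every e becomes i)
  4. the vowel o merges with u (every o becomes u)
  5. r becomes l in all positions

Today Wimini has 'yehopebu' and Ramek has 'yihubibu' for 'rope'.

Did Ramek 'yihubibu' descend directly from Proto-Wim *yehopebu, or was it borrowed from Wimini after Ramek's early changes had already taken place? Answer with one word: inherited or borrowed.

inherited

If inherited, *yehopebu would pass through all of Ramek's changes:
Ramek: start from *yehopebu.
  rule 1: no change — yehopebu
  rule 2 (intervocalic voicing): yehopebu → yehobebu
  rule 3 (vowel merger): yehobebu → yihobibu
  rule 4 (vowel merger): yihobibu → yihubibu
  rule 5: no change — yihubibu
  ⇒ Ramek yihubibu
If borrowed from Wimini 'yehopebu' after the early changes, it would undergo only the recent ones:
  rule 4 (vowel merger): yehopebu → yehupebu
  rule 5 (unconditioned shift): no change (yehupebu)
  ⇒ as a loan: yehupebu
Ramek 'yihubibu' matches the inherited outcome exactly, so it is an inherited cognate, not a loan.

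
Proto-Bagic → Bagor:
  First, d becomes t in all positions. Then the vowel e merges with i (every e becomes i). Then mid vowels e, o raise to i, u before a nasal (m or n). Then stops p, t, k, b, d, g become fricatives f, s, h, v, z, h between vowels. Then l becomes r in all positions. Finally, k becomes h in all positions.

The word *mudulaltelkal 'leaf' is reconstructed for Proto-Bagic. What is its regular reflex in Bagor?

musurartirhar

Bagor: *mudulaltelkal > mutulaltelkal > mutulaltilkal > musulaltilkal > musurartirkar > musurartirhar  (by unconditioned shift, vowel merger, intervocalic lenition, unconditioned shift, unconditioned shift)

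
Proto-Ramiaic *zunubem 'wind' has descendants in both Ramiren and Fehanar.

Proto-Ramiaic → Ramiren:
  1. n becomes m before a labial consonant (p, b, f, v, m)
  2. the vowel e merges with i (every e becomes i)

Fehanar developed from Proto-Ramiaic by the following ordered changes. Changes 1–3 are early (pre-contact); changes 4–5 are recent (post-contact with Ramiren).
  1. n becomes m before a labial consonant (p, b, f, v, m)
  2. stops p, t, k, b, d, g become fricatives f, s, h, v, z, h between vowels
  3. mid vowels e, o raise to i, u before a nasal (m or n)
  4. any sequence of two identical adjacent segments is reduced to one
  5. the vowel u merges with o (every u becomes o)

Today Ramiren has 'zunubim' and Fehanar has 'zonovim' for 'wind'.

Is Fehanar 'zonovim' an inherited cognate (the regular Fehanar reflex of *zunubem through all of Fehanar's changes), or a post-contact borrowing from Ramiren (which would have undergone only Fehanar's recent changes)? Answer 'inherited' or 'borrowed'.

inherited

If inherited, *zunubem would pass through all of Fehanar's changes:
Fehanar: start from *zunubem.
  rule 1: no change — zunubem
  rule 2 (intervocalic lenition): zunubem → zunuvem
  rule 3 (pre-nasal raising): zunuvem → zunuvim
  rule 4: no change — zunuvim
  rule 5 (vowel merger): zunuvim → zonovim
  ⇒ Fehanar zonovim
If borrowed from Ramiren 'zunubim' after the early changes, it would undergo only the recent ones:
  rule 4 (degemination): no change (zunubim)
  rule 5 (vowel merger): zunubim → zonobim
  ⇒ as a loan: zonobim
Fehanar 'zonovim' matches the inherited outcome exactly, so it is an inherited cognate, not a loan.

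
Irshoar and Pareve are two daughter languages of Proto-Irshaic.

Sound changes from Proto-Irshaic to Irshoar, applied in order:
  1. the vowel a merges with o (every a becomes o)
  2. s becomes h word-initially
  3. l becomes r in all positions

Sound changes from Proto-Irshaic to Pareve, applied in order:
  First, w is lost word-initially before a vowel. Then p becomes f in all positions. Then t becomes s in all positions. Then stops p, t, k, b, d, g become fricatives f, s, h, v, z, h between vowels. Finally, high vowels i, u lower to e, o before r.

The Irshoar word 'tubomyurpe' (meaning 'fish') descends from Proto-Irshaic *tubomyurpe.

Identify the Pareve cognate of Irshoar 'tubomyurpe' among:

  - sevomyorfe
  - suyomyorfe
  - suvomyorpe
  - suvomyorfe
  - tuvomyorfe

Pareve: *tubomyurpe > tubomyurfe > subomyurfe > suvomyurfe > suvomyorfe  (by unconditioned shift, unconditioned shift, intervocalic lenition, pre-rhotic lowering)
Only 'suvomyorfe' matches the regular Pareve development of *tubomyurpe.

suvomyorfe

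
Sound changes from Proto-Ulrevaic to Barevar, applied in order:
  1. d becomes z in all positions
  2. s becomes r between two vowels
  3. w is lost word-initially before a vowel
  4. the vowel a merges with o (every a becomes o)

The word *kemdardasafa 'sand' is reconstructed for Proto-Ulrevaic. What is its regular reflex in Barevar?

kemzorzorofo

Barevar: start from *kemdardasafa.
  rule 1 (unconditioned shift): kemdardasafa → kemzarzasafa
  rule 2 (rhotacism): kemzarzasafa → kemzarzarafa
  rule 3: no change — kemzarzarafa
  rule 4 (vowel merger): kemzarzarafa → kemzorzorofo
  ⇒ Barevar kemzorzorofo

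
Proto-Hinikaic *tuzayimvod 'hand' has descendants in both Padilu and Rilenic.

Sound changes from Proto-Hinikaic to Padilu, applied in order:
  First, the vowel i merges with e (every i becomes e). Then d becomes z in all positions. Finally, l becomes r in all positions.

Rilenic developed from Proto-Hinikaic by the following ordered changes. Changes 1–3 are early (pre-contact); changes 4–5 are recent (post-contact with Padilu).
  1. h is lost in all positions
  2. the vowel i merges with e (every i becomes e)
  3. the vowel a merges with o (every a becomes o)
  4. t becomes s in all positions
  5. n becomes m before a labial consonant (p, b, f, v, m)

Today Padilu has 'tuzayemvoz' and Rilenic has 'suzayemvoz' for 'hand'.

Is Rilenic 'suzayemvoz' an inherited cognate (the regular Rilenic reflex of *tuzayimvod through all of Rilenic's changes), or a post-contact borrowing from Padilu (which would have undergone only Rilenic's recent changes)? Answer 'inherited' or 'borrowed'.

borrowed

If inherited, *tuzayimvod would pass through all of Rilenic's changes:
Rilenic: *tuzayimvod
  tuzayimvod (rule 1 does not apply)
  tuzayimvod → tuzayemvod   [vowel merger]
  tuzayemvod → tuzoyemvod   [vowel merger]
  tuzoyemvod → suzoyemvod   [unconditioned shift]
  suzoyemvod (rule 5 does not apply)
  giving Rilenic suzoyemvod.
If borrowed from Padilu 'tuzayemvoz' after the early changes, it would undergo only the recent ones:
  rule 4 (unconditioned shift): tuzayemvoz → suzayemvoz
  rule 5 (nasal place assimilation): no change (suzayemvoz)
  ⇒ as a loan: suzayemvoz
Rilenic 'suzayemvoz' matches the loan outcome 'suzayemvoz', not the inherited 'suzoyemvod' — it skipped the early Rilenic changes, so it was borrowed from Padilu.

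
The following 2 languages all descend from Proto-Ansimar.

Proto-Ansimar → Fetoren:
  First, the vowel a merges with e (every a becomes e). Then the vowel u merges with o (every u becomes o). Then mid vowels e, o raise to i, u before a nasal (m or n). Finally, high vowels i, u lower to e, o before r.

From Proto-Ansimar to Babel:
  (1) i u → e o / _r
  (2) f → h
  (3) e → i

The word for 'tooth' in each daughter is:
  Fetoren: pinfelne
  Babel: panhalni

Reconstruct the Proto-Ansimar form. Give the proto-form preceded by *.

Position 4: Fetoren has f, Babel has h. Fetoren preserves f here (none of its changes turn any other segment into f), so the proto-segment is *f.
Position 5: Fetoren has e, Babel has a. Babel preserves a here (none of its changes turn any other segment into a), so the proto-segment is *a.
Position 2: Fetoren has i, Babel has a. Babel preserves a here (none of its changes turn any other segment into a), so the proto-segment is *a.
This points to *panfalne. Verify forward in each daughter:
Fetoren: start from *panfalne.
  rule 1 (vowel merger): panfalne → penfelne
  rule 2: no change — penfelne
  rule 3 (pre-nasal raising): penfelne → pinfelne
  rule 4: no change — pinfelne
  ⇒ Fetoren pinfelne
Babel: start from *panfalne.
  rule 1: no change — panfalne
  rule 2 (unconditioned shift): panfalne → panhalne
  rule 3 (vowel merger): panhalne → panhalni
  ⇒ Babel panhalni
*panfalne is the unique common source.

*panfalne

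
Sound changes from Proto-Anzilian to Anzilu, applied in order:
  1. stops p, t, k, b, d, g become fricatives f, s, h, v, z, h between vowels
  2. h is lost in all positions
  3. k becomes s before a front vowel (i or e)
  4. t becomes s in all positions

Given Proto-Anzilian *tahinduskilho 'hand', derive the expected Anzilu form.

saindussilo

Anzilu: *tahinduskilho > tainduskilo > taindussilo > saindussilo  (by h-loss, palatalisation, unconditioned shift)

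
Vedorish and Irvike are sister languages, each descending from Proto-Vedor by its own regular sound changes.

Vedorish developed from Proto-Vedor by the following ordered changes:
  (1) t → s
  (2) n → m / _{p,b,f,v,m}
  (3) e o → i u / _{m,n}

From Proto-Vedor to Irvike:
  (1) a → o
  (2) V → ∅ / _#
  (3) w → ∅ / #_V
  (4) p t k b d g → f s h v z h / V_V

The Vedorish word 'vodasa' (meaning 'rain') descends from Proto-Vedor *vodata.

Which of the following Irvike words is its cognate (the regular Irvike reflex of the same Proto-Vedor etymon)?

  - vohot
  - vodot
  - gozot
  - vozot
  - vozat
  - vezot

vozot

Irvike: *vodata > vodoto > vodot > vozot  (by vowel merger, apocope, intervocalic lenition)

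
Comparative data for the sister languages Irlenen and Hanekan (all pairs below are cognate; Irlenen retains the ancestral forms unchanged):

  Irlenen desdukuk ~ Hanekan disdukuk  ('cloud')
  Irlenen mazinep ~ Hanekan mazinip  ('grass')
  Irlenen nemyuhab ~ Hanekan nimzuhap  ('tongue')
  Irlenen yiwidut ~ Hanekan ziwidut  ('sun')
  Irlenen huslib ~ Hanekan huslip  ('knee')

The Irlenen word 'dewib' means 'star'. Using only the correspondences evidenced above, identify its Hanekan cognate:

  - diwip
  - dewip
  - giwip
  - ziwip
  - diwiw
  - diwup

desdukuk ~ disdukuk — Irlenen e corresponds to Hanekan i after a consonant, before a consonant other than r, m, n, p, b, f, v.
nemyuhab ~ nimzuhap, huslib ~ huslip — Irlenen b corresponds to Hanekan p word-finally.
Applying these to Irlenen 'dewib':
  dewib → diwib   (e→i after a consonant, before a consonant other than r, m, n, p, b, f, v)
  diwib → diwip   (b→p word-finally)
So the Hanekan cognate is 'diwip'.

diwip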